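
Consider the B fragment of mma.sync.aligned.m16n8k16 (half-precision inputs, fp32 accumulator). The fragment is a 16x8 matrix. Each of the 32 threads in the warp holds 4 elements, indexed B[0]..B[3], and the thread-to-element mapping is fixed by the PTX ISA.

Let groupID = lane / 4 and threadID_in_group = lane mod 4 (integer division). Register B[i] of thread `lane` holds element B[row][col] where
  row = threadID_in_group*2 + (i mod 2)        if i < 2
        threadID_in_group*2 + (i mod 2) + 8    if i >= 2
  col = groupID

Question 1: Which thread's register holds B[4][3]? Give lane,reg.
c=3⇒gr=3  r=4⇒Rb=0,th=2,odd=0
L=3*4+2=14  i=0*2+0=0

14,0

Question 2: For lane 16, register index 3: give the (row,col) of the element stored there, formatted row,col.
9,4

16: grp=4,tig=0
[3] (0*2+1+8,4) = (9,4)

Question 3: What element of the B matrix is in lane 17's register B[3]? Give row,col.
17: gr=4,th=1
[3] (1*2+1+8,4) = (11,4)

11,4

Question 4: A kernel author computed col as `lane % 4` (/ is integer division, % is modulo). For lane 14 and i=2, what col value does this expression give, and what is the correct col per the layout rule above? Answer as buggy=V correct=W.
buggy=2 correct=3

`lane % 4`[14,2]⇒2
lane 14⇒14/4=3, 14 mod 4=2
i=2  r:2·2+0+8⇒12  c:3
col: 2 vs 3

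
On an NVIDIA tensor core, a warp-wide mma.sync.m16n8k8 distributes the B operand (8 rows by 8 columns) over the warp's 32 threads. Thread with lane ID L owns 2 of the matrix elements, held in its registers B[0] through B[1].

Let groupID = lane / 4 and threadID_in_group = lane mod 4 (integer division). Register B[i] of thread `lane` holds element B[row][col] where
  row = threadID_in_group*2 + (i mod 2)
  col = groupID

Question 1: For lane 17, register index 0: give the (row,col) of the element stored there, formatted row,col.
2,4

L=17->g=17>>2=4, t=17&3=1
[0]->row 1·2+0=2  col g=4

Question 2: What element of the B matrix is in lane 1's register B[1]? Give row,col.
3,0

lane 1->1/4=0, 1 mod 4=1
i=1  r:2·1+1->3  c:0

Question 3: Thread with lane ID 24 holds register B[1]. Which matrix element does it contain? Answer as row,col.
1,6

lane 24=>24/4=6, 24 mod 4=0
i=1  r:2·0+1=>1  c:6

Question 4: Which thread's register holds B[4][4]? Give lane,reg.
c:4=>grp=4  r:4=>tig=2,lo=0
L=4*4+2=18  i=0=0

18,0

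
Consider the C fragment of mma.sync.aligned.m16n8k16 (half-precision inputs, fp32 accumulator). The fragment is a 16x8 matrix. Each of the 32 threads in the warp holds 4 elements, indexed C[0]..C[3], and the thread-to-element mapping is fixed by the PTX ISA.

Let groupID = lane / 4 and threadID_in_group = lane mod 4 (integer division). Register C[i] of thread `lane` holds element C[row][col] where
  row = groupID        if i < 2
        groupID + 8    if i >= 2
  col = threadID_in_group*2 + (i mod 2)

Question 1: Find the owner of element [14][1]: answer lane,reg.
24,3

r=14->g=6,rb=1  c=1->t=0,b0=1
L=6*4+0=24  i=1*2+1=3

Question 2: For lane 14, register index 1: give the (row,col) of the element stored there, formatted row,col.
3,5

lane 14->14/4=3, 14 mod 4=2
i=1  r:3+0->3  c:2·2+1->5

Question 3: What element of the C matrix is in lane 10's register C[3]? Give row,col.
L=10->gid=10>>2=2, tid=10&3=2
[3]->row 2+8=10  col 2·2+1=5

10,5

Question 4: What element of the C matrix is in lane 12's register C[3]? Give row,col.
L=12⇒gr=12>>2=3, th=12&3=0
[3]⇒row 3+8=11  col 0·2+1=1

11,1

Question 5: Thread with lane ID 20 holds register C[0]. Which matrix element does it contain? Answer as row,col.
20: gr=5,th=0
[0] (5+0,0*2+0) = (5,0)

5,0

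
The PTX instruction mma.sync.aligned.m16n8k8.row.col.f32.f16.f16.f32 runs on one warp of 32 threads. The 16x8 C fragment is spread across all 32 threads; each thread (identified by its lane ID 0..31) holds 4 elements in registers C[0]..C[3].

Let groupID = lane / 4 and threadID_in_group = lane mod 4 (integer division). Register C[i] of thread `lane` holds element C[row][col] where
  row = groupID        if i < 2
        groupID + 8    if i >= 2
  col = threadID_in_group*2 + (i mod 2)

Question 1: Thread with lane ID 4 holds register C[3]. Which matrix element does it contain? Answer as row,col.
9,1

4: gr=1,th=0
[3] (1+8,0*2+1) = (9,1)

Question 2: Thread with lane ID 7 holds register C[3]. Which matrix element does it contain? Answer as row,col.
9,7

7: gid=1,tid=3
[3] (1+8,3*2+1) = (9,7)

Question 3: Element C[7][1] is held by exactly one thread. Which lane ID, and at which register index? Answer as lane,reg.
28,1

r=7⇒gr=7,Rb=0  c=1⇒th=0,odd=1
L=7*4+0=28  i=0*2+1=1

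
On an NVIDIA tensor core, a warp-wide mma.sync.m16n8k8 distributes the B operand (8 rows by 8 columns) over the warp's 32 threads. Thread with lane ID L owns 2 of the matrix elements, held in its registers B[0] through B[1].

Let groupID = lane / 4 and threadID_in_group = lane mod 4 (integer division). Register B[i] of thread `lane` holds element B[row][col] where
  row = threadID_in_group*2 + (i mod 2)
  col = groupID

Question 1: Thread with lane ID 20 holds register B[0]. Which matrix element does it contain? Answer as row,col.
0,5

L=20→G=20>>2=5, T=20&3=0
[0]→row 0·2+0=0  col G=5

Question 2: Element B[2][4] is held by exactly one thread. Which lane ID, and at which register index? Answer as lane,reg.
c:4=>grp=4  r:2=>tig=1,lo=0
L=4*4+1=17  i=0=0

17,0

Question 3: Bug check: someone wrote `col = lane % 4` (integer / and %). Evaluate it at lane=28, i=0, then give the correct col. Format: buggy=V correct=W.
buggy=0 correct=7

`lane % 4`[28,0]=>0
lane 28=>28/4=7, 28 mod 4=0
i=0  r:2·0+0=>0  c:7
col: 0 vs 7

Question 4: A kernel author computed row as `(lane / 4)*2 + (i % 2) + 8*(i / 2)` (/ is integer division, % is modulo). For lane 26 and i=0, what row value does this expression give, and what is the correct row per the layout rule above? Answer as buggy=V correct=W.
buggy=12 correct=4

`(lane / 4)*2 + (i % 2) + 8*(i / 2)`[26,0]->12
L=26->g=26>>2=6, t=26&3=2
[0]->row 2·2+0=4  col g=6
row: 12 vs 4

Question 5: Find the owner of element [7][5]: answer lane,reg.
23,1

c: 5->gid=5  r: 7->tid=3,i&1=1
L=5*4+3=23  i=1=1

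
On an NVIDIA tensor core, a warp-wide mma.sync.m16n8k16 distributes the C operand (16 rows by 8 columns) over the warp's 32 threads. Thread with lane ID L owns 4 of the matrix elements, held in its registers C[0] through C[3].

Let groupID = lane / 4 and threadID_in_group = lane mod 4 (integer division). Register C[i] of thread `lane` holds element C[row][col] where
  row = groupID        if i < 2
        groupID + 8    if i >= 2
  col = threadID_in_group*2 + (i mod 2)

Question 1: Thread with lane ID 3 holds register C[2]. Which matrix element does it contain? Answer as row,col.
8,6

lane 3: gr=0 (3/4), th=3 (3%4)
i=2: r=0+8=8, c=3*2+0=6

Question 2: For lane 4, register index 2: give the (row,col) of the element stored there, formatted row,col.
L=4→G=4>>2=1, T=4&3=0
[2]→row 1+8=9  col 0·2+0=0

9,0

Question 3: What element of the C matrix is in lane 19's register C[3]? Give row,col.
12,7

19: grp=4,tig=3
[3] (4+8,3*2+1) = (12,7)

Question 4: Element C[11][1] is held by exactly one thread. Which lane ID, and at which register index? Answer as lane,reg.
12,3

r=11->g=3,rb=1  c=1->t=0,b0=1
L=3*4+0=12  i=1*2+1=3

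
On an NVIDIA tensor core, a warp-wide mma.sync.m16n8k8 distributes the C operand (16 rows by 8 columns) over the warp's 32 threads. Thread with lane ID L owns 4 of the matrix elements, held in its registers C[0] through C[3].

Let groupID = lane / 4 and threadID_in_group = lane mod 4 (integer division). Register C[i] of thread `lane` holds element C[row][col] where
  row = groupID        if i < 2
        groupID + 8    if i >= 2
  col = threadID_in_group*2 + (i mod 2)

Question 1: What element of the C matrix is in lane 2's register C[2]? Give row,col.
lane 2->2/4=0, 2 mod 4=2
i=2  r:0+8->8  c:2·2+0->4

8,4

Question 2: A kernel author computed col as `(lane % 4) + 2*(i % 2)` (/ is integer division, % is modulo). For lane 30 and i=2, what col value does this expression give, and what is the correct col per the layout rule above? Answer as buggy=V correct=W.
buggy=2 correct=4

`(lane % 4) + 2*(i % 2)`[30,2]->2
30: g=7,t=2
[2] (7+8,2*2+0) = (15,4)
col: 2 vs 4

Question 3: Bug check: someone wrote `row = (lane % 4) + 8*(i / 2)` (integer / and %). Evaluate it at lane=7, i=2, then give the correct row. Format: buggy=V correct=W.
buggy=11 correct=9

`(lane % 4) + 8*(i / 2)`[7,2]=>11
lane 7: grp=1 (7/4), tig=3 (7%4)
i=2: r=1+8=9, c=3*2+0=6
row: 11 vs 9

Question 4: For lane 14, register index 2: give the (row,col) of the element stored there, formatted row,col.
lane 14=>14/4=3, 14 mod 4=2
i=2  r:3+8=>11  c:2·2+0=>4

11,4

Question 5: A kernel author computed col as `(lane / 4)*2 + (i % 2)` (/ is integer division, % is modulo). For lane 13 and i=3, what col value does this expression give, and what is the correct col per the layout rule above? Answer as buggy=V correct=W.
buggy=7 correct=3

`(lane / 4)*2 + (i % 2)`[13,3]->7
13: g=3,t=1
[3] (3+8,1*2+1) = (11,3)
col: 7 vs 3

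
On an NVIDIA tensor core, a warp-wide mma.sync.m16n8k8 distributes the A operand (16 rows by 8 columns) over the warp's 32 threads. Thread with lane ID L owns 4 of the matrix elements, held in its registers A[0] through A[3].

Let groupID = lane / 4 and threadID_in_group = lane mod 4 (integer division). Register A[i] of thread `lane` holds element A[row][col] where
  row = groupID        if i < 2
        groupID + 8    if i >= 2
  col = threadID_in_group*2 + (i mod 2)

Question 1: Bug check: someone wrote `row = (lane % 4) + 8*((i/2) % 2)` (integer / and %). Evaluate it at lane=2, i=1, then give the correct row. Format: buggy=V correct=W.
`(lane % 4) + 8*((i/2) % 2)`[2,1]->2
L=2->gid=2>>2=0, tid=2&3=2
[1]->row 0+0=0  col 2·2+1=5
row: 2 vs 0

buggy=2 correct=0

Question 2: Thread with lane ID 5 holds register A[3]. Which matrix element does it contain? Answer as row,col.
lane 5->5/4=1, 5 mod 4=1
i=3  r:1+8->9  c:2·1+1->3

9,3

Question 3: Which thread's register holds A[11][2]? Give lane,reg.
13,2

r: 11->gid=3,r8=1  c: 2->tid=1,i&1=0
L=3*4+1=13  i=1*2+0=2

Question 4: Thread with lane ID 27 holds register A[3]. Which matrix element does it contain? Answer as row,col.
L=27->g=27>>2=6, t=27&3=3
[3]->row 6+8=14  col 3·2+1=7

14,7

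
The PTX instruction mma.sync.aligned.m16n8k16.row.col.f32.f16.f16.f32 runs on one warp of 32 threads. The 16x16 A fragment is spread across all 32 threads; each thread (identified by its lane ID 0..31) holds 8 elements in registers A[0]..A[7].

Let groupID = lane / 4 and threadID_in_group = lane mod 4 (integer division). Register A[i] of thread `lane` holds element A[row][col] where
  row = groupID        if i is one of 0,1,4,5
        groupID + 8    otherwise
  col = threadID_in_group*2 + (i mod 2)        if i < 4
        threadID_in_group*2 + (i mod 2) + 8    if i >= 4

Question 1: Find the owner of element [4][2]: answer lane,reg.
r=4→G=4,rhi=0  c=2→chi=0,T=1,p=0
L=4*4+1=17  i=0*4+0*2+0=0

17,0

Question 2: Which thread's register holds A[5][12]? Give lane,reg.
22,4

r=5→G=5,rhi=0  c=12→chi=1,T=2,p=0
L=5*4+2=22  i=1*4+0*2+0=4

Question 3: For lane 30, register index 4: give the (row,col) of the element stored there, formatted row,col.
L=30→G=30>>2=7, T=30&3=2
[4]→row 7+0=7  col 2·2+0+8=12

7,12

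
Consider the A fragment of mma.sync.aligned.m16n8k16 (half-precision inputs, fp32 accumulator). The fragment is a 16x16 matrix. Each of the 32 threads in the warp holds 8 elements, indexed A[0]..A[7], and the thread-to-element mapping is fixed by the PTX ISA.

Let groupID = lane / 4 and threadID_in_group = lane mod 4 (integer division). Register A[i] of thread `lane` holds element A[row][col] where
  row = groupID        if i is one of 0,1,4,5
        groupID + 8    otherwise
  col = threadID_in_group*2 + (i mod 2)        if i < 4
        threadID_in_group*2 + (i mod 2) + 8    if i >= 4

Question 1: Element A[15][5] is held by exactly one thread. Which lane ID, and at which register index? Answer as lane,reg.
r=15->g=7,rb=1  c=5->cb=0,t=2,b0=1
L=7*4+2=30  i=0*4+1*2+1=3

30,3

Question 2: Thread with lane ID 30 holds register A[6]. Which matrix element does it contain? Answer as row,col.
lane 30->30/4=7, 30 mod 4=2
i=6  r:7+8->15  c:2·2+0+8->12

15,12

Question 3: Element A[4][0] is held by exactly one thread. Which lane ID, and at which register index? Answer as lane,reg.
r: 4->gid=4,r8=0  c: 0->c8=0,tid=0,i&1=0
L=4*4+0=16  i=0*4+0*2+0=0

16,0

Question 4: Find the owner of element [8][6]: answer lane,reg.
r: 8->gid=0,r8=1  c: 6->c8=0,tid=3,i&1=0
L=0*4+3=3  i=0*4+1*2+0=2

3,2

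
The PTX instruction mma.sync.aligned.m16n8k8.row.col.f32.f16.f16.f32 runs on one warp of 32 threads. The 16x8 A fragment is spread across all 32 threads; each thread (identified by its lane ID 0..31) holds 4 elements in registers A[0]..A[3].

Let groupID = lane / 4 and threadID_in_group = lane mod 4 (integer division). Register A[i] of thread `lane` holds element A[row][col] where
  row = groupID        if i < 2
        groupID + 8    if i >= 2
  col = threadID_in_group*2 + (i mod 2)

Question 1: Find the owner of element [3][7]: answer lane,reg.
r=3⇒gr=3,Rb=0  c=7⇒th=3,odd=1
L=3*4+3=15  i=0*2+1=1

15,1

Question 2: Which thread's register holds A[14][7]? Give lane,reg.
27,3

r=14->g=6,rb=1  c=7->t=3,b0=1
L=6*4+3=27  i=1*2+1=3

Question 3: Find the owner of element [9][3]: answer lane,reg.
5,3

r:9=>grp=1,rB=1  c:3=>tig=1,lo=1
L=1*4+1=5  i=1*2+1=3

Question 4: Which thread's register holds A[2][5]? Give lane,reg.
r=2→G=2,rhi=0  c=5→T=2,p=1
L=2*4+2=10  i=0*2+1=1

10,1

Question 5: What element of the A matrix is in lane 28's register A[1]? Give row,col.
7,1

L=28->g=28>>2=7, t=28&3=0
[1]->row 7+0=7  col 0·2+1=1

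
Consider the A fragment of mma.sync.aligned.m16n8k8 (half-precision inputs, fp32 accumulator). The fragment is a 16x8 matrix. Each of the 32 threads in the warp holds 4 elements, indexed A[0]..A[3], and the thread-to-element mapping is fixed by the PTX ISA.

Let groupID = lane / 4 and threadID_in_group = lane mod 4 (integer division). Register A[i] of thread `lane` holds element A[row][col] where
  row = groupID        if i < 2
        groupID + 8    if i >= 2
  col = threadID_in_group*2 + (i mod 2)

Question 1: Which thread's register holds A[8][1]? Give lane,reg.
0,3

r=8->g=0,rb=1  c=1->t=0,b0=1
L=0*4+0=0  i=1*2+1=3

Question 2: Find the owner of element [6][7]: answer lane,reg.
27,1

r:6=>grp=6,rB=0  c:7=>tig=3,lo=1
L=6*4+3=27  i=0*2+1=1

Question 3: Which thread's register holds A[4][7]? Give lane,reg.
19,1

r=4⇒gr=4,Rb=0  c=7⇒th=3,odd=1
L=4*4+3=19  i=0*2+1=1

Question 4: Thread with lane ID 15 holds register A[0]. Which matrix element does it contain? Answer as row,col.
15: grp=3,tig=3
[0] (3+0,3*2+0) = (3,6)

3,6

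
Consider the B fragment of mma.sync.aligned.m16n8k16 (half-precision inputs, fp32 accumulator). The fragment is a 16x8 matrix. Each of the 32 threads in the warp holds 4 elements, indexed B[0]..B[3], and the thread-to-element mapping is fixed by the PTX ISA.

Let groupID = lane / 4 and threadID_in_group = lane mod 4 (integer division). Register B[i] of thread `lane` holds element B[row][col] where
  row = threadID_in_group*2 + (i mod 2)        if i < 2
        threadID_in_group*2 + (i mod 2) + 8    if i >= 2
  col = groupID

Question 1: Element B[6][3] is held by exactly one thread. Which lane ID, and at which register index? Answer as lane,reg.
15,0

c=3->g=3  r=6->rb=0,t=3,b0=0
L=3*4+3=15  i=0*2+0=0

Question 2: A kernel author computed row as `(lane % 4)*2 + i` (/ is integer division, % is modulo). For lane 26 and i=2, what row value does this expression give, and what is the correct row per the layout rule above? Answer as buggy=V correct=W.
`(lane % 4)*2 + i`[26,2]->6
lane 26: gid=6 (26/4), tid=2 (26%4)
i=2: r=2*2+0+8=12, c=gid=6
row: 6 vs 12

buggy=6 correct=12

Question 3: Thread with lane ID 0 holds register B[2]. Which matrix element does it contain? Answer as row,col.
8,0

0: gid=0,tid=0
[2] (0*2+0+8,0) = (8,0)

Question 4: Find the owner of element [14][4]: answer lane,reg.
19,2

c:4=>grp=4  r:14=>rB=1,tig=3,lo=0
L=4*4+3=19  i=1*2+0=2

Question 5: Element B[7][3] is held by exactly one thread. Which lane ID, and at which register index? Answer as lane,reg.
c: 3->gid=3  r: 7->r8=0,tid=3,i&1=1
L=3*4+3=15  i=0*2+1=1

15,1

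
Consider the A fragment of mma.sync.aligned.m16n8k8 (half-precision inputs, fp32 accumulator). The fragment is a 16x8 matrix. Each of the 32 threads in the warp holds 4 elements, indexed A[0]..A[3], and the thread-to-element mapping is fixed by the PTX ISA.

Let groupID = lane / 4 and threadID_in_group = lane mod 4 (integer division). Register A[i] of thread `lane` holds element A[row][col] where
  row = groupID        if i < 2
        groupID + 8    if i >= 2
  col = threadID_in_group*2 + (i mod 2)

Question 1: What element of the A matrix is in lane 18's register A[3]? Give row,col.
12,5

L=18->g=18>>2=4, t=18&3=2
[3]->row 4+8=12  col 2·2+1=5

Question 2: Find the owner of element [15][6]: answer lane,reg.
r=15->g=7,rb=1  c=6->t=3,b0=0
L=7*4+3=31  i=1*2+0=2

31,2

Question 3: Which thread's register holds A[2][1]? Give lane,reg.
r=2→G=2,rhi=0  c=1→T=0,p=1
L=2*4+0=8  i=0*2+1=1

8,1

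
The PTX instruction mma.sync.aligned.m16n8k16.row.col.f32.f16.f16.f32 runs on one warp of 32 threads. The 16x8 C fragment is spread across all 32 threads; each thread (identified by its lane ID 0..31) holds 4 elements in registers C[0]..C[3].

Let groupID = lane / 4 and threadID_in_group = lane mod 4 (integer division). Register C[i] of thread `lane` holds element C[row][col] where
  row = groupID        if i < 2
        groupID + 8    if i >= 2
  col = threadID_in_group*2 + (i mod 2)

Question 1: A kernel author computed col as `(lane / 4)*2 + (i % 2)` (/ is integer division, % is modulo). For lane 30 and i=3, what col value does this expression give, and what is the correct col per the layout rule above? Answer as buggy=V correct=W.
`(lane / 4)*2 + (i % 2)`[30,3]→15
L=30→G=30>>2=7, T=30&3=2
[3]→row 7+8=15  col 2·2+1=5
col: 15 vs 5

buggy=15 correct=5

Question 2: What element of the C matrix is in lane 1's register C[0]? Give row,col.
0,2

L=1→G=1>>2=0, T=1&3=1
[0]→row 0+0=0  col 1·2+0=2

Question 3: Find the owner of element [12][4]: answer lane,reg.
r=12⇒gr=4,Rb=1  c=4⇒th=2,odd=0
L=4*4+2=18  i=1*2+0=2

18,2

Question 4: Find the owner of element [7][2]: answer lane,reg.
29,0

r: 7->gid=7,r8=0  c: 2->tid=1,i&1=0
L=7*4+1=29  i=0*2+0=0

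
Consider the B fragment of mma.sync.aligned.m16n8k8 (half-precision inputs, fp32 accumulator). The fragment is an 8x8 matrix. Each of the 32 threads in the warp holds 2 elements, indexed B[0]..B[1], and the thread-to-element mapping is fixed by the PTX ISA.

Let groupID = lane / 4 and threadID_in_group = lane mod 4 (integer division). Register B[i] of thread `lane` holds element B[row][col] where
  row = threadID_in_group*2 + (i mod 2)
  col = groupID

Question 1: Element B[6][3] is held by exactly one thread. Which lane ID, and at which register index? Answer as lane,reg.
15,0

c:3=>grp=3  r:6=>tig=3,lo=0
L=3*4+3=15  i=0=0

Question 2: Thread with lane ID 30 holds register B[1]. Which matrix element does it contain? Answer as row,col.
L=30->g=30>>2=7, t=30&3=2
[1]->row 2·2+1=5  col g=7

5,7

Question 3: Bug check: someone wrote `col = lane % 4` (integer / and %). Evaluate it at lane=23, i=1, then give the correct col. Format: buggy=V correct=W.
buggy=3 correct=5

`lane % 4`[23,1]->3
23: gid=5,tid=3
[1] (3*2+1,5) = (7,5)
col: 3 vs 5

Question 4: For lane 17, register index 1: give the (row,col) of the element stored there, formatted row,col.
lane 17: gid=4 (17/4), tid=1 (17%4)
i=1: r=1*2+1=3, c=gid=4

3,4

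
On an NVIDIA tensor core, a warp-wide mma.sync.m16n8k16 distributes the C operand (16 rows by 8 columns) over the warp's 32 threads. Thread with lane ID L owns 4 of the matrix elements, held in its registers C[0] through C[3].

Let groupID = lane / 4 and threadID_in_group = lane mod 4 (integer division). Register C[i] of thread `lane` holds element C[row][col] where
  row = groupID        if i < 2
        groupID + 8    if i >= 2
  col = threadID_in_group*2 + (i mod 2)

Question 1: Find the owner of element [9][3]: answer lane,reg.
5,3

r=9⇒gr=1,Rb=1  c=3⇒th=1,odd=1
L=1*4+1=5  i=1*2+1=3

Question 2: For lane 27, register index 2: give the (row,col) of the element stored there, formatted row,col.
lane 27->27/4=6, 27 mod 4=3
i=2  r:6+8->14  c:2·3+0->6

14,6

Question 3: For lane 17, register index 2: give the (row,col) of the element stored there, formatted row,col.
lane 17→17/4=4, 17 mod 4=1
i=2  r:4+8→12  c:2·1+0→2

12,2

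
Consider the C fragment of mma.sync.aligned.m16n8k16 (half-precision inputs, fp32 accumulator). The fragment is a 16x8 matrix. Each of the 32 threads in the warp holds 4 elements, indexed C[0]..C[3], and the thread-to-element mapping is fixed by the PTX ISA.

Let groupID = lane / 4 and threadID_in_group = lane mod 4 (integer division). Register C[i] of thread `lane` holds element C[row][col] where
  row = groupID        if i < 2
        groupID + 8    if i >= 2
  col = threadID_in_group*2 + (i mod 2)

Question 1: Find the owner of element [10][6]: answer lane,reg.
r=10->g=2,rb=1  c=6->t=3,b0=0
L=2*4+3=11  i=1*2+0=2

11,2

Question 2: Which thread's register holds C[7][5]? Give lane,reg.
r=7→G=7,rhi=0  c=5→T=2,p=1
L=7*4+2=30  i=0*2+1=1

30,1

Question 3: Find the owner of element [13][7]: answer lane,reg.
r=13⇒gr=5,Rb=1  c=7⇒th=3,odd=1
L=5*4+3=23  i=1*2+1=3

23,3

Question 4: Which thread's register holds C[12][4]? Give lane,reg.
r=12⇒gr=4,Rb=1  c=4⇒th=2,odd=0
L=4*4+2=18  i=1*2+0=2

18,2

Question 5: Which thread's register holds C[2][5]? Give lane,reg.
10,1

r=2→G=2,rhi=0  c=5→T=2,p=1
L=2*4+2=10  i=0*2+1=1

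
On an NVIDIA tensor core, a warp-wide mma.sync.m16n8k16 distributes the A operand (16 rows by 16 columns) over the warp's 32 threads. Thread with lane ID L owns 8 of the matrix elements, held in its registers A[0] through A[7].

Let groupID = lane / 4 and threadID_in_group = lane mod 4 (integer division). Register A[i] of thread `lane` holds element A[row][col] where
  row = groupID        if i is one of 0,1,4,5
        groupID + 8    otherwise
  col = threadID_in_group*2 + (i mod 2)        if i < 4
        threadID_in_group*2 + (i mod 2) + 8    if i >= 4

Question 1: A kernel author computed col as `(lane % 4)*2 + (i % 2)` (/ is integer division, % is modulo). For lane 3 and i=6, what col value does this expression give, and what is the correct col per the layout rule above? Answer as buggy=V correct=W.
buggy=6 correct=14

`(lane % 4)*2 + (i % 2)`[3,6]⇒6
lane 3: gr=0 (3/4), th=3 (3%4)
i=6: r=0+8=8, c=3*2+0+8=14
col: 6 vs 14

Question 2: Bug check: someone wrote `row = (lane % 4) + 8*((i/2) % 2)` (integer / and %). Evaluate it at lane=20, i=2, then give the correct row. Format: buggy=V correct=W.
`(lane % 4) + 8*((i/2) % 2)`[20,2]⇒8
20: gr=5,th=0
[2] (5+8,0*2+0+0) = (13,0)
row: 8 vs 13

buggy=8 correct=13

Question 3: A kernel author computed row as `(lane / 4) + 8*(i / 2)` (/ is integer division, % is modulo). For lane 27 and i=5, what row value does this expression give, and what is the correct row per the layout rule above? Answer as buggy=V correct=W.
`(lane / 4) + 8*(i / 2)`[27,5]->22
lane 27->27/4=6, 27 mod 4=3
i=5  r:6+0->6  c:2·3+1+8->15
row: 22 vs 6

buggy=22 correct=6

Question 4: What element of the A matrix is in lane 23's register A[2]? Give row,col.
13,6

23: grp=5,tig=3
[2] (5+8,3*2+0+0) = (13,6)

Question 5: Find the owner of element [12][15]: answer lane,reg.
r: 12->gid=4,r8=1  c: 15->c8=1,tid=3,i&1=1
L=4*4+3=19  i=1*4+1*2+1=7

19,7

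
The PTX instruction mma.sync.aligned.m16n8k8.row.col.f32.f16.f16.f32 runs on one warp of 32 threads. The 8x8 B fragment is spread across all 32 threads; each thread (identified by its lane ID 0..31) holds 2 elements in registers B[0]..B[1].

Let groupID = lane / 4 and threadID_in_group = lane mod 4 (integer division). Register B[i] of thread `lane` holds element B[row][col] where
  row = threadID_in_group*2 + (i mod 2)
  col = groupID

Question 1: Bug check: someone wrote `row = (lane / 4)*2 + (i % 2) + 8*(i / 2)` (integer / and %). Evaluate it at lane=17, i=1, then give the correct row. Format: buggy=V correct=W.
buggy=9 correct=3

`(lane / 4)*2 + (i % 2) + 8*(i / 2)`[17,1]⇒9
lane 17: gr=4 (17/4), th=1 (17%4)
i=1: r=1*2+1=3, c=gr=4
row: 9 vs 3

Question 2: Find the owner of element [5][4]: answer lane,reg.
c=4->g=4  r=5->t=2,b0=1
L=4*4+2=18  i=1=1

18,1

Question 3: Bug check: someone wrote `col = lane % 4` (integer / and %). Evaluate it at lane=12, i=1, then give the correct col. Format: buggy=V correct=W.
buggy=0 correct=3

`lane % 4`[12,1]=>0
12: grp=3,tig=0
[1] (0*2+1,3) = (1,3)
col: 0 vs 3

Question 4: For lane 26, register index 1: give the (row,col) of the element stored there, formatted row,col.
26: gr=6,th=2
[1] (2*2+1,6) = (5,6)

5,6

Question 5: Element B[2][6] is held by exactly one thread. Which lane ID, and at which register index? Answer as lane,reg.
25,0

c: 6->gid=6  r: 2->tid=1,i&1=0
L=6*4+1=25  i=0=0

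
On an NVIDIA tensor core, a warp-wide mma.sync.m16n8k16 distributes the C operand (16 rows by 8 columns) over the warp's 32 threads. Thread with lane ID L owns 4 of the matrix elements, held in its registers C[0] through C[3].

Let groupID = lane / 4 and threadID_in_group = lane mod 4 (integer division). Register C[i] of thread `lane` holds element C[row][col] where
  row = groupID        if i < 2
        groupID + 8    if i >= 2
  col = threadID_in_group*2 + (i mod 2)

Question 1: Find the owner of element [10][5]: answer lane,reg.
r=10->g=2,rb=1  c=5->t=2,b0=1
L=2*4+2=10  i=1*2+1=3

10,3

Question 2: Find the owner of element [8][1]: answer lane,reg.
r=8→G=0,rhi=1  c=1→T=0,p=1
L=0*4+0=0  i=1*2+1=3

0,3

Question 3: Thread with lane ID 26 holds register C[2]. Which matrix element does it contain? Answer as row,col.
lane 26: gr=6 (26/4), th=2 (26%4)
i=2: r=6+8=14, c=2*2+0=4

14,4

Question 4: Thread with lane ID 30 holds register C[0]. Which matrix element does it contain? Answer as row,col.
lane 30: g=7 (30/4), t=2 (30%4)
i=0: r=7+0=7, c=2*2+0=4

7,4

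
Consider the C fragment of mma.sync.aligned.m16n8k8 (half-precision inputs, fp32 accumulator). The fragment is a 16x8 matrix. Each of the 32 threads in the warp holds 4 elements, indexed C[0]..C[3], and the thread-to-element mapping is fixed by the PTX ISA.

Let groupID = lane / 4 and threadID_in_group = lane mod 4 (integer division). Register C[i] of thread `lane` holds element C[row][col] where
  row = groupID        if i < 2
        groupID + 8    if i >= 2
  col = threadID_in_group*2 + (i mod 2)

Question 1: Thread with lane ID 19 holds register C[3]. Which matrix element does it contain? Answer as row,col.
19: gr=4,th=3
[3] (4+8,3*2+1) = (12,7)

12,7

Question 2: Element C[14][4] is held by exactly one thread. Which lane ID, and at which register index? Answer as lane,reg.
r=14->g=6,rb=1  c=4->t=2,b0=0
L=6*4+2=26  i=1*2+0=2

26,2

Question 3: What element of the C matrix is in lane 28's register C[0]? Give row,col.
7,0

lane 28->28/4=7, 28 mod 4=0
i=0  r:7+0->7  c:2·0+0->0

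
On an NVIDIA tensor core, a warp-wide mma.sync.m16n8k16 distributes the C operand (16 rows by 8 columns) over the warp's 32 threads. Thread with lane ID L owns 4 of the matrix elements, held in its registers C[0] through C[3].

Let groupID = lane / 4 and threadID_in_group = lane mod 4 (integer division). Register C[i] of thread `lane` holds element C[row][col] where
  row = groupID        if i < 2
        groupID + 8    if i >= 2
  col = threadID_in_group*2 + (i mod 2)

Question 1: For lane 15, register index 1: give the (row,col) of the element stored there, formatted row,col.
lane 15->15/4=3, 15 mod 4=3
i=1  r:3+0->3  c:2·3+1->7

3,7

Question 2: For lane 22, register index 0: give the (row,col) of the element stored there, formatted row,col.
5,4

L=22→G=22>>2=5, T=22&3=2
[0]→row 5+0=5  col 2·2+0=4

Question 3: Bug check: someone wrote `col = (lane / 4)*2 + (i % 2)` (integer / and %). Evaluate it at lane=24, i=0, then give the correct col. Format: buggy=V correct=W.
buggy=12 correct=0

`(lane / 4)*2 + (i % 2)`[24,0]⇒12
24: gr=6,th=0
[0] (6+0,0*2+0) = (6,0)
col: 12 vs 0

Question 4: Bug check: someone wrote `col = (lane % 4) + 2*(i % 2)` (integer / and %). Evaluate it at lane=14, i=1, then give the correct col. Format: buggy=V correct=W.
buggy=4 correct=5

`(lane % 4) + 2*(i % 2)`[14,1]=>4
L=14=>grp=14>>2=3, tig=14&3=2
[1]=>row 3+0=3  col 2·2+1=5
col: 4 vs 5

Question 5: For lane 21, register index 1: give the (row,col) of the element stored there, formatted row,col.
lane 21: G=5 (21/4), T=1 (21%4)
i=1: r=5+0=5, c=1*2+1=3

5,3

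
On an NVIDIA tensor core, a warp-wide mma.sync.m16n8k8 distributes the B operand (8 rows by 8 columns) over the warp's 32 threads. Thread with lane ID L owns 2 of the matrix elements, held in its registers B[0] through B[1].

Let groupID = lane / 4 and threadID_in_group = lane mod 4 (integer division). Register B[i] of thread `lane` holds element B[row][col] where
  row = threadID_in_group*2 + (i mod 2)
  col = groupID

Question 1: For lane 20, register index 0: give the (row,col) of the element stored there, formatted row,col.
lane 20→20/4=5, 20 mod 4=0
i=0  r:2·0+0→0  c:5

0,5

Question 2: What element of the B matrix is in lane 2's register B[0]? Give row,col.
lane 2: gid=0 (2/4), tid=2 (2%4)
i=0: r=2*2+0=4, c=gid=0

4,0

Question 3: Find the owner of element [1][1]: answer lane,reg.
4,1

c=1->g=1  r=1->t=0,b0=1
L=1*4+0=4  i=1=1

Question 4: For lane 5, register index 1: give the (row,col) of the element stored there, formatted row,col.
L=5⇒gr=5>>2=1, th=5&3=1
[1]⇒row 1·2+1=3  col gr=1

3,1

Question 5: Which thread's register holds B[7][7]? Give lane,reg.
c=7->g=7  r=7->t=3,b0=1
L=7*4+3=31  i=1=1

31,1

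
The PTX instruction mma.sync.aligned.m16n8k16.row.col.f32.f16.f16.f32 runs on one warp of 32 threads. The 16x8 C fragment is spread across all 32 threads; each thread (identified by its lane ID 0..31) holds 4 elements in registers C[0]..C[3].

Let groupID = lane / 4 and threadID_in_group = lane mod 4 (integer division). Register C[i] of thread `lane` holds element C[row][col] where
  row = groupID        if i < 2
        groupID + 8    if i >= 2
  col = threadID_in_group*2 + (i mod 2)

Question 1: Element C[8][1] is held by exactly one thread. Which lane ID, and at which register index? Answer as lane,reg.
r=8⇒gr=0,Rb=1  c=1⇒th=0,odd=1
L=0*4+0=0  i=1*2+1=3

0,3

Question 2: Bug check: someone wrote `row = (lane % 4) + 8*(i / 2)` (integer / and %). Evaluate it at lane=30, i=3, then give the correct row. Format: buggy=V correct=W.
`(lane % 4) + 8*(i / 2)`[30,3]=>10
lane 30=>30/4=7, 30 mod 4=2
i=3  r:7+8=>15  c:2·2+1=>5
row: 10 vs 15

buggy=10 correct=15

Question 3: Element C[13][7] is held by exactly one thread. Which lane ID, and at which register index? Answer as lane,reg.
23,3

r:13=>grp=5,rB=1  c:7=>tig=3,lo=1
L=5*4+3=23  i=1*2+1=3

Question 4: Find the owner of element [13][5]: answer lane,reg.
r=13→G=5,rhi=1  c=5→T=2,p=1
L=5*4+2=22  i=1*2+1=3

22,3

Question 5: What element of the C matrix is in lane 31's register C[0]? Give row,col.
7,6

lane 31: gr=7 (31/4), th=3 (31%4)
i=0: r=7+0=7, c=3*2+0=6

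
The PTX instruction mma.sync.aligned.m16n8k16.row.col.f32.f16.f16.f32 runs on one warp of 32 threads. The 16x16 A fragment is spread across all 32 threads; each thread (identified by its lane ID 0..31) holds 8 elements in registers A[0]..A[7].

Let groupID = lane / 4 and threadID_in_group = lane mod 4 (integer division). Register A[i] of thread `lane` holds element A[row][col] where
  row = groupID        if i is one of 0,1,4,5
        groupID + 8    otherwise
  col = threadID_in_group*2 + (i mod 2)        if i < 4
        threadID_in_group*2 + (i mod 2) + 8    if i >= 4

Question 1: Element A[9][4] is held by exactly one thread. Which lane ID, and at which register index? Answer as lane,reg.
6,2

r: 9->gid=1,r8=1  c: 4->c8=0,tid=2,i&1=0
L=1*4+2=6  i=0*4+1*2+0=2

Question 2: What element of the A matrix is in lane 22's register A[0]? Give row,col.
L=22→G=22>>2=5, T=22&3=2
[0]→row 5+0=5  col 2·2+0+0=4

5,4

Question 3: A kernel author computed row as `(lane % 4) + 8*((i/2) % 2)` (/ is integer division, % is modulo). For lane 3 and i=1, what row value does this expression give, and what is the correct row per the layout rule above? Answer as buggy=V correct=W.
`(lane % 4) + 8*((i/2) % 2)`[3,1]->3
lane 3->3/4=0, 3 mod 4=3
i=1  r:0+0->0  c:2·3+1+0->7
row: 3 vs 0

buggy=3 correct=0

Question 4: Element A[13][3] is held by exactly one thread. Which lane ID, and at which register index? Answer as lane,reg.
21,3

r: 13->gid=5,r8=1  c: 3->c8=0,tid=1,i&1=1
L=5*4+1=21  i=0*4+1*2+1=3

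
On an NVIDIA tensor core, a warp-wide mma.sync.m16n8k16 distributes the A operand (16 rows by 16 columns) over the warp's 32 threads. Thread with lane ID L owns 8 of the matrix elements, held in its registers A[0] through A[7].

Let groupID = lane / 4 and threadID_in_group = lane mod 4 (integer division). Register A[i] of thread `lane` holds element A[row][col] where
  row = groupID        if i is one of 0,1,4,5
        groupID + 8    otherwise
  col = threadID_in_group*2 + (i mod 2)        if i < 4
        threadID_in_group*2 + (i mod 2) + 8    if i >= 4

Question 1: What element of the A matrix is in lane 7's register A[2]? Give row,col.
9,6

L=7=>grp=7>>2=1, tig=7&3=3
[2]=>row 1+8=9  col 3·2+0+0=6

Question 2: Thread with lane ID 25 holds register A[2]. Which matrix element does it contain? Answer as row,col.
14,2

25: grp=6,tig=1
[2] (6+8,1*2+0+0) = (14,2)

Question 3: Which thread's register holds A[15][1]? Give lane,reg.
28,3

r: 15->gid=7,r8=1  c: 1->c8=0,tid=0,i&1=1
L=7*4+0=28  i=0*4+1*2+1=3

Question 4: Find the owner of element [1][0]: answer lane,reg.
4,0

r:1=>grp=1,rB=0  c:0=>cB=0,tig=0,lo=0
L=1*4+0=4  i=0*4+0*2+0=0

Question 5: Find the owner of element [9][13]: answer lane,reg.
r:9=>grp=1,rB=1  c:13=>cB=1,tig=2,lo=1
L=1*4+2=6  i=1*4+1*2+1=7

6,7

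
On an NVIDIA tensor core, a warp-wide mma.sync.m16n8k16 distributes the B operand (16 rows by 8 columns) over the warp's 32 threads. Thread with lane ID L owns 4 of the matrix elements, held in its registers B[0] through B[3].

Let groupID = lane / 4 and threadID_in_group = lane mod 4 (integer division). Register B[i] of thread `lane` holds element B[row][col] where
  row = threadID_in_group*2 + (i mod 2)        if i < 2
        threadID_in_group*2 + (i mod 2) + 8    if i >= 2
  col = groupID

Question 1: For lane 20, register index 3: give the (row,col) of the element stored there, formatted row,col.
9,5

lane 20=>20/4=5, 20 mod 4=0
i=3  r:2·0+1+8=>9  c:5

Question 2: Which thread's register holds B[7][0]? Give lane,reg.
3,1

c:0=>grp=0  r:7=>rB=0,tig=3,lo=1
L=0*4+3=3  i=0*2+1=1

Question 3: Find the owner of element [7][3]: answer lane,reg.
15,1

c=3->g=3  r=7->rb=0,t=3,b0=1
L=3*4+3=15  i=0*2+1=1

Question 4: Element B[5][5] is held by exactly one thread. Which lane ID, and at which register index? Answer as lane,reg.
c=5->g=5  r=5->rb=0,t=2,b0=1
L=5*4+2=22  i=0*2+1=1

22,1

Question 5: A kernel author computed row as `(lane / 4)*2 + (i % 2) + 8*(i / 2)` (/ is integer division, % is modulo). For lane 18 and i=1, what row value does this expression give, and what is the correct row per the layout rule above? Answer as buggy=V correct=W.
`(lane / 4)*2 + (i % 2) + 8*(i / 2)`[18,1]->9
lane 18: g=4 (18/4), t=2 (18%4)
i=1: r=2*2+1+0=5, c=g=4
row: 9 vs 5

buggy=9 correct=5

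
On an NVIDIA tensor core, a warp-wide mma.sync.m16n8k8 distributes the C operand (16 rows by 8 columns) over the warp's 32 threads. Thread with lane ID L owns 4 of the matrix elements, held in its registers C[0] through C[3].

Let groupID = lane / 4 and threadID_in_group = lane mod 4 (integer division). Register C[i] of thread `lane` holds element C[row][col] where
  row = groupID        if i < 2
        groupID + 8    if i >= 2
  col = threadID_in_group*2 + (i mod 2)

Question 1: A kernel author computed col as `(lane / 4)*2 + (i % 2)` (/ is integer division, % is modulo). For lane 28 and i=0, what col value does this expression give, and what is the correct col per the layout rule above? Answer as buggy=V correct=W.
buggy=14 correct=0

`(lane / 4)*2 + (i % 2)`[28,0]->14
28: g=7,t=0
[0] (7+0,0*2+0) = (7,0)
col: 14 vs 0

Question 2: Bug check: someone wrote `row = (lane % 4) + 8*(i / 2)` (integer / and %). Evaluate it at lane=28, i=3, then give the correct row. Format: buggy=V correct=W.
`(lane % 4) + 8*(i / 2)`[28,3]→8
28: G=7,T=0
[3] (7+8,0*2+1) = (15,1)
row: 8 vs 15

buggy=8 correct=15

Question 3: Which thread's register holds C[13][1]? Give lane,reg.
r=13→G=5,rhi=1  c=1→T=0,p=1
L=5*4+0=20  i=1*2+1=3

20,3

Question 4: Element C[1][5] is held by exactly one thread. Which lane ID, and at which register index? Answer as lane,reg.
6,1

r:1=>grp=1,rB=0  c:5=>tig=2,lo=1
L=1*4+2=6  i=0*2+1=1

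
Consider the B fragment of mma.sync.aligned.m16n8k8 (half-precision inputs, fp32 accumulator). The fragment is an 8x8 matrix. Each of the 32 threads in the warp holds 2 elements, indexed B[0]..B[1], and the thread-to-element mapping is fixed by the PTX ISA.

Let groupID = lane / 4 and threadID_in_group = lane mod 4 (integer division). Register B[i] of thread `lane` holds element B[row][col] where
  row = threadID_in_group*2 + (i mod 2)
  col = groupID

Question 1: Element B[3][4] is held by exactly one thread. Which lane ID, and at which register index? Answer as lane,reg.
17,1

c=4->g=4  r=3->t=1,b0=1
L=4*4+1=17  i=1=1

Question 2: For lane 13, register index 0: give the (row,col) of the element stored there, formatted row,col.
2,3

13: g=3,t=1
[0] (1*2+0,3) = (2,3)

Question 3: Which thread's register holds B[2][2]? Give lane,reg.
c:2=>grp=2  r:2=>tig=1,lo=0
L=2*4+1=9  i=0=0

9,0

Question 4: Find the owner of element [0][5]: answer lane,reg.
c=5->g=5  r=0->t=0,b0=0
L=5*4+0=20  i=0=0

20,0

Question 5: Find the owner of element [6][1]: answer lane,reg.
7,0

c: 1->gid=1  r: 6->tid=3,i&1=0
L=1*4+3=7  i=0=0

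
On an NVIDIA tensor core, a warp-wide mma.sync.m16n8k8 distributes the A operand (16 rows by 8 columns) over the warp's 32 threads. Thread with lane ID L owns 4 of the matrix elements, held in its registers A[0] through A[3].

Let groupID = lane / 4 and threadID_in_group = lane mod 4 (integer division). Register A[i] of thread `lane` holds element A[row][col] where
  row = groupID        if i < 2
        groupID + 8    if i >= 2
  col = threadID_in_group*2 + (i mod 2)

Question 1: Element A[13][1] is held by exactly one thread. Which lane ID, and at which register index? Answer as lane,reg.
r:13=>grp=5,rB=1  c:1=>tig=0,lo=1
L=5*4+0=20  i=1*2+1=3

20,3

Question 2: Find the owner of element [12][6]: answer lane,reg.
r: 12->gid=4,r8=1  c: 6->tid=3,i&1=0
L=4*4+3=19  i=1*2+0=2

19,2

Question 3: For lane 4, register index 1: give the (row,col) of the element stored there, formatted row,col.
lane 4=>4/4=1, 4 mod 4=0
i=1  r:1+0=>1  c:2·0+1=>1

1,1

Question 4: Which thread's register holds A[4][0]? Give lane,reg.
16,0

r=4→G=4,rhi=0  c=0→T=0,p=0
L=4*4+0=16  i=0*2+0=0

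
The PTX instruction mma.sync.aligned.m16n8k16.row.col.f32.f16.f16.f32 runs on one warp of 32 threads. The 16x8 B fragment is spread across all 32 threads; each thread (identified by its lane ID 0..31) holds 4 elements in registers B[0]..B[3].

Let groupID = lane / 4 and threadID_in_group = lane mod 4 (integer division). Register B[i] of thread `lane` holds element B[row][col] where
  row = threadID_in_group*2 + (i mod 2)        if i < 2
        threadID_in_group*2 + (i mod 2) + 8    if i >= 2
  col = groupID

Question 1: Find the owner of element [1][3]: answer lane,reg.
c=3→G=3  r=1→rhi=0,T=0,p=1
L=3*4+0=12  i=0*2+1=1

12,1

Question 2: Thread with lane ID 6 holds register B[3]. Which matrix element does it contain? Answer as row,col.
6: g=1,t=2
[3] (2*2+1+8,1) = (13,1)

13,1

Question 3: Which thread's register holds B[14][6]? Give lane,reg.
c:6=>grp=6  r:14=>rB=1,tig=3,lo=0
L=6*4+3=27  i=1*2+0=2

27,2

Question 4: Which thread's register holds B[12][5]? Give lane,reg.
22,2

c=5->g=5  r=12->rb=1,t=2,b0=0
L=5*4+2=22  i=1*2+0=2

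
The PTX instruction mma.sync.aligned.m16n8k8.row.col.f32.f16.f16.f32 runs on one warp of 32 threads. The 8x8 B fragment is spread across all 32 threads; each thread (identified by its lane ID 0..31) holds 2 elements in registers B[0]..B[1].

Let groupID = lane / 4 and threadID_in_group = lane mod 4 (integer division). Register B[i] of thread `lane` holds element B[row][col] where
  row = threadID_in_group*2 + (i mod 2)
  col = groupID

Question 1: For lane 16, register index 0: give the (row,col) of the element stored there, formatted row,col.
lane 16=>16/4=4, 16 mod 4=0
i=0  r:2·0+0=>0  c:4

0,4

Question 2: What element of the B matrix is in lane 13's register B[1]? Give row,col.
lane 13=>13/4=3, 13 mod 4=1
i=1  r:2·1+1=>3  c:3

3,3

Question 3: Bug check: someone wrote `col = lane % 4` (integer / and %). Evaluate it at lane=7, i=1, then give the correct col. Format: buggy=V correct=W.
buggy=3 correct=1

`lane % 4`[7,1]→3
lane 7→7/4=1, 7 mod 4=3
i=1  r:2·3+1→7  c:1
col: 3 vs 1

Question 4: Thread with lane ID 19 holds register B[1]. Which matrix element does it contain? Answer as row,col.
lane 19: g=4 (19/4), t=3 (19%4)
i=1: r=3*2+1=7, c=g=4

7,4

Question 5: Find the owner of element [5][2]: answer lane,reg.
10,1

c=2⇒gr=2  r=5⇒th=2,odd=1
L=2*4+2=10  i=1=1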